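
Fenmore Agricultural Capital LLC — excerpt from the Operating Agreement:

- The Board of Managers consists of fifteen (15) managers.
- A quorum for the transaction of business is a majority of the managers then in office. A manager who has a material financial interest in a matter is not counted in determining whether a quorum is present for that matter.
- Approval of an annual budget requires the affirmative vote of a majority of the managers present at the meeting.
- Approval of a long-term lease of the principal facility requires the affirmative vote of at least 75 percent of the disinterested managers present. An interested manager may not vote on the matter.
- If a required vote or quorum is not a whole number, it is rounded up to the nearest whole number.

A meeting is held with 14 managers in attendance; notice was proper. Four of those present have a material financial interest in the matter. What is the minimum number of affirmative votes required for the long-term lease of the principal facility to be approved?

The long-term lease of the principal facility requires three-fourths of the disinterested managers present (14 − 4 = 10).
3/4 of 10 = 7.50, rounded up to 8.

8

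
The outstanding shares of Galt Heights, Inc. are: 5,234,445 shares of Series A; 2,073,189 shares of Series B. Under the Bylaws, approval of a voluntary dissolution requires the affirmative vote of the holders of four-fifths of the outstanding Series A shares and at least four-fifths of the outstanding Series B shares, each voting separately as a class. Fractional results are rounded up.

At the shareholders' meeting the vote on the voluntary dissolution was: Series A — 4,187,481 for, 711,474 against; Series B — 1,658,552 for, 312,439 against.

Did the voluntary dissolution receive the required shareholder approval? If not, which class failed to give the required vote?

Series A: 4/5 of 5234445 = 4187556; 4,187,556 required, 4,187,481 in favor — not approved.
Series B: 4/5 of 2073189 = 1658551.20, rounded up to 1658552; 1,658,552 required, 1,658,552 in favor — approved.

Not approved — the Series A shares did not give the required vote.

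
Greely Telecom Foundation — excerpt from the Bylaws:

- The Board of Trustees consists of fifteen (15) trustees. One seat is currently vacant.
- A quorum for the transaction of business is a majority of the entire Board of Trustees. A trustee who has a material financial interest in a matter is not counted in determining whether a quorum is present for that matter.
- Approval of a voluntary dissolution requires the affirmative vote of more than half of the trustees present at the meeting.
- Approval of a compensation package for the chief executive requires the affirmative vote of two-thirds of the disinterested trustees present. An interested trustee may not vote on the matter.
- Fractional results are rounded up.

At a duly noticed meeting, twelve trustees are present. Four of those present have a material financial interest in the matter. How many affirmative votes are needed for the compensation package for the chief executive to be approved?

The compensation package for the chief executive requires two-thirds of the disinterested trustees present (12 − 4 = 8).
2/3 of 8 = 5.33, rounded up to 6.

6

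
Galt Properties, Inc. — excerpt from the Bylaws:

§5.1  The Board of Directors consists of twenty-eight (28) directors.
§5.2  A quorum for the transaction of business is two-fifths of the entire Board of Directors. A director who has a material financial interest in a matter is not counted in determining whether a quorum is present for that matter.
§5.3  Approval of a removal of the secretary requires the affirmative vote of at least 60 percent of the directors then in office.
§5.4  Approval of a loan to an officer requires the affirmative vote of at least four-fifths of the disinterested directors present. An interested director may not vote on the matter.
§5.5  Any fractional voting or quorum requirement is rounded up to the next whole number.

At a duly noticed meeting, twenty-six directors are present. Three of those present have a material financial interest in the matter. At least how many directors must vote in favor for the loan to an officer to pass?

The loan to an officer requires four-fifths of the disinterested directors present (26 − 3 = 23).
4/5 of 23 = 18.40, rounded up to 19.

19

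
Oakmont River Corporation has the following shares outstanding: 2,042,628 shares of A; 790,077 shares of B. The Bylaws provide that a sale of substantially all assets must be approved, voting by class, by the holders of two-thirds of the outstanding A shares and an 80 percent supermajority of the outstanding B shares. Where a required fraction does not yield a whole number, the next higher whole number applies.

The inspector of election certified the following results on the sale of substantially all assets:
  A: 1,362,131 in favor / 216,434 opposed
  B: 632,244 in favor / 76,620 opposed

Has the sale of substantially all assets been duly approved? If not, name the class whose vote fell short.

A: 2/3 of 2042628 = 1361752; 1,361,752 required, 1,362,131 in favor — approved.
B: 4/5 of 790077 = 632061.60, rounded up to 632062; 632,062 required, 632,244 in favor — approved.

Approved — every class gave the required vote.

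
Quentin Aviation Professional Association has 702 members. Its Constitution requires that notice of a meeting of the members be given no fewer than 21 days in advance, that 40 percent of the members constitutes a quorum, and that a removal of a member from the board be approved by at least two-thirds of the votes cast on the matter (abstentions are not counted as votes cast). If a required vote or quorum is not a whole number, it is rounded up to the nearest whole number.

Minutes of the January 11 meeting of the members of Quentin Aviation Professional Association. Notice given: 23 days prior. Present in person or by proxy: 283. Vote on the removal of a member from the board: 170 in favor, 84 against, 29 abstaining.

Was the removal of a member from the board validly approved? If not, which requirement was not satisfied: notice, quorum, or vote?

Valid — all requirements satisfied.

Notice: 23 days given; 21 required. Satisfied.
Quorum: 40% of 702 = 280.80, rounded up to 281; 283 present. Satisfied.
Vote: requires two-thirds of the votes cast (283 − 29 abstaining = 254); 2/3 of 254 = 169.33, rounded up to 170, so 170 needed; 170 in favor. Satisfied.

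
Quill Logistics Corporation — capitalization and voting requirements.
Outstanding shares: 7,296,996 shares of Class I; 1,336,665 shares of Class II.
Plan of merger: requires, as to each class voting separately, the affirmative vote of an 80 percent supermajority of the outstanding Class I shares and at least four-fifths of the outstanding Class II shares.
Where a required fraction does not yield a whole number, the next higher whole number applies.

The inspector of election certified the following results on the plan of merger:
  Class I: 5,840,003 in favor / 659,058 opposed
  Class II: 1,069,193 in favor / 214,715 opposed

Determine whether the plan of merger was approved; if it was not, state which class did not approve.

Class I: 4/5 of 7296996 = 5837596.80, rounded up to 5837597; 5,837,597 required, 5,840,003 in favor — approved.
Class II: 4/5 of 1336665 = 1069332; 1,069,332 required, 1,069,193 in favor — not approved.

Not approved — the Class II shares did not give the required vote.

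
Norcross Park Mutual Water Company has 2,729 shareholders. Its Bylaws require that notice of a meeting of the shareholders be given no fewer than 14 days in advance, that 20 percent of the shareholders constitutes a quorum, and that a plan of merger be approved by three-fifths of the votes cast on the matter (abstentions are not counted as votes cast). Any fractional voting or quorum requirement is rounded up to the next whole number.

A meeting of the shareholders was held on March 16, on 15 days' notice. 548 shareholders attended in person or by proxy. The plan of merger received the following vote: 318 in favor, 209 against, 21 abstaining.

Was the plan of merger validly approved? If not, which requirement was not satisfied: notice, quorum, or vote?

Valid — all requirements satisfied.

Notice: 15 days given; 14 required. Satisfied.
Quorum: 20% of 2,729 = 545.80, rounded up to 546; 548 present. Satisfied.
Vote: requires three-fifths of the votes cast (548 − 21 abstaining = 527); 3/5 of 527 = 316.20, rounded up to 317, so 317 needed; 318 in favor. Satisfied.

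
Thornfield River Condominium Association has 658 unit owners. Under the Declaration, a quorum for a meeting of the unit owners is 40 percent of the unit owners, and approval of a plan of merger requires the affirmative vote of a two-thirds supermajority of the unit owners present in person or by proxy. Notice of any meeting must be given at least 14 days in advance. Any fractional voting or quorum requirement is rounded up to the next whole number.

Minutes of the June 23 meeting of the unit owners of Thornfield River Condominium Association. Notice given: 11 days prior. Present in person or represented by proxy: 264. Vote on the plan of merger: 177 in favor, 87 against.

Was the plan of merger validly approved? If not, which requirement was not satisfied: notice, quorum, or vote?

Notice: 11 days given; 14 required. Not satisfied.
Quorum: 40% of 658 = 263.20, rounded up to 264; 264 present. Satisfied.
Vote: requires two-thirds of those present (264); 2/3 of 264 = 176, so 176 needed; 177 in favor. Satisfied.

Invalid — notice requirement not satisfied.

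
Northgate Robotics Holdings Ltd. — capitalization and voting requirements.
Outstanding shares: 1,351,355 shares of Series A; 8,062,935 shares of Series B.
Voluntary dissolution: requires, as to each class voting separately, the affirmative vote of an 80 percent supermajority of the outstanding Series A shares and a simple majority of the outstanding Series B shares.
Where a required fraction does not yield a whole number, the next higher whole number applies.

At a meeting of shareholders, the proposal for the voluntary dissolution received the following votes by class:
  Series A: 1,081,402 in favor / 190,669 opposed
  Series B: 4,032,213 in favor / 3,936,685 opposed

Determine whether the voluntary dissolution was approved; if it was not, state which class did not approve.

Approved — every class gave the required vote.

Series A: 4/5 of 1351355 = 1081084; 1,081,084 required, 1,081,402 in favor — approved.
Series B: a majority of 8062935 is 4031468; 4,031,468 required, 4,032,213 in favor — approved.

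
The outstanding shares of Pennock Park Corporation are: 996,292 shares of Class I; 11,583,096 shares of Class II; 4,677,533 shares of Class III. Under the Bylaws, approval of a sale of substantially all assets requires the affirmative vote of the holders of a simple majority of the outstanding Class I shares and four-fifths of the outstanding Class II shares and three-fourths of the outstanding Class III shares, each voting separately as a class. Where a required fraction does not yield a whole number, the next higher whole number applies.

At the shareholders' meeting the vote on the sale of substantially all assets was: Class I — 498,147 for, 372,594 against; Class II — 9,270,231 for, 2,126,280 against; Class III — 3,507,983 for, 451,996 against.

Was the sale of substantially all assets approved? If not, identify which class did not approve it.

Not approved — the Class III shares did not give the required vote.

Class I: a majority of 996292 is 498147; 498,147 required, 498,147 in favor — approved.
Class II: 4/5 of 11583096 = 9266476.80, rounded up to 9266477; 9,266,477 required, 9,270,231 in favor — approved.
Class III: 3/4 of 4677533 = 3508149.75, rounded up to 3508150; 3,508,150 required, 3,507,983 in favor — not approved.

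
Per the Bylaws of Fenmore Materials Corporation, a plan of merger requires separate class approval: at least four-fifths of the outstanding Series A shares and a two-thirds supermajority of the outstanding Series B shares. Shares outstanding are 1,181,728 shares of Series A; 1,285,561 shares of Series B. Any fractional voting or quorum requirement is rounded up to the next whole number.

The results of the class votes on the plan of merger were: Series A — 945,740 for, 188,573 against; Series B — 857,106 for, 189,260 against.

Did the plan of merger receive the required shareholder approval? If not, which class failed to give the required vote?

Approved — every class gave the required vote.

Series A: 4/5 of 1181728 = 945382.40, rounded up to 945383; 945,383 required, 945,740 in favor — approved.
Series B: 2/3 of 1285561 = 857040.67, rounded up to 857041; 857,041 required, 857,106 in favor — approved.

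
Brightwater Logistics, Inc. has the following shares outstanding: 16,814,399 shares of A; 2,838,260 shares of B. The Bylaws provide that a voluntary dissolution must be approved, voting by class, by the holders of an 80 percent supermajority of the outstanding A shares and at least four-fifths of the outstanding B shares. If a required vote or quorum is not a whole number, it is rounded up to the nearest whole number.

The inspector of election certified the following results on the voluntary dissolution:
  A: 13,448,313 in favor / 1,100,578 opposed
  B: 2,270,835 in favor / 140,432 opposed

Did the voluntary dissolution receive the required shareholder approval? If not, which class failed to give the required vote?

Not approved — the A shares did not give the required vote.

A: 4/5 of 16814399 = 13451519.20, rounded up to 13451520; 13,451,520 required, 13,448,313 in favor — not approved.
B: 4/5 of 2838260 = 2270608; 2,270,608 required, 2,270,835 in favor — approved.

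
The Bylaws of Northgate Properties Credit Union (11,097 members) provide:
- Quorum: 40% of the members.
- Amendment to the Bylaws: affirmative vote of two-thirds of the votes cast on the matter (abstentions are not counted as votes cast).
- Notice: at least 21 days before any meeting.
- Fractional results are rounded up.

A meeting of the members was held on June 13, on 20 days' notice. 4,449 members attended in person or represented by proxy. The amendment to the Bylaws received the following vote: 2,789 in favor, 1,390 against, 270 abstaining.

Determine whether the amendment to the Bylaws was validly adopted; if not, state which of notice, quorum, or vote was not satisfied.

Notice: 20 days given; 21 required. Not satisfied.
Quorum: 40% of 11,097 = 4,438.80, rounded up to 4,439; 4,449 present. Satisfied.
Vote: requires two-thirds of the votes cast (4,449 − 270 abstaining = 4,179); 2/3 of 4179 = 2786, so 2,786 needed; 2,789 in favor. Satisfied.

Invalid — notice requirement not satisfied.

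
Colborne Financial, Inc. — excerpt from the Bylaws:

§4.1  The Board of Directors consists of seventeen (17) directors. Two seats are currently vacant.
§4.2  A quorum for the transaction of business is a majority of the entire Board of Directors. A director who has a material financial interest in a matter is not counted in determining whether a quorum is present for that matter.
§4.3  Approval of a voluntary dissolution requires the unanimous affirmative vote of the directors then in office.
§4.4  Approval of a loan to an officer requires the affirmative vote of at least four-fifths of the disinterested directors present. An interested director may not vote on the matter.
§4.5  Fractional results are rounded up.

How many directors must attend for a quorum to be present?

9

A majority of 17 is 9.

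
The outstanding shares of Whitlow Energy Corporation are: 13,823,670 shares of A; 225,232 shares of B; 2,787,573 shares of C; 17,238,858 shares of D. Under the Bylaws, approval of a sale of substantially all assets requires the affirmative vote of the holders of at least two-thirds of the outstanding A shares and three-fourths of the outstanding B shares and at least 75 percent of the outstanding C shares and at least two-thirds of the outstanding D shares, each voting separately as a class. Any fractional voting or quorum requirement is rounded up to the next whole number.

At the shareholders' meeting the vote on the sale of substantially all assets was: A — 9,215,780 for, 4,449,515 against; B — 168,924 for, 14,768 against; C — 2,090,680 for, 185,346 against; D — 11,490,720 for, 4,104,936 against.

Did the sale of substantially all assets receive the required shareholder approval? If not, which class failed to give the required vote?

Not approved — the D shares did not give the required vote.

A: 2/3 of 13823670 = 9215780; 9,215,780 required, 9,215,780 in favor — approved.
B: 3/4 of 225232 = 168924; 168,924 required, 168,924 in favor — approved.
C: 3/4 of 2787573 = 2090679.75, rounded up to 2090680; 2,090,680 required, 2,090,680 in favor — approved.
D: 2/3 of 17238858 = 11492572; 11,492,572 required, 11,490,720 in favor — not approved.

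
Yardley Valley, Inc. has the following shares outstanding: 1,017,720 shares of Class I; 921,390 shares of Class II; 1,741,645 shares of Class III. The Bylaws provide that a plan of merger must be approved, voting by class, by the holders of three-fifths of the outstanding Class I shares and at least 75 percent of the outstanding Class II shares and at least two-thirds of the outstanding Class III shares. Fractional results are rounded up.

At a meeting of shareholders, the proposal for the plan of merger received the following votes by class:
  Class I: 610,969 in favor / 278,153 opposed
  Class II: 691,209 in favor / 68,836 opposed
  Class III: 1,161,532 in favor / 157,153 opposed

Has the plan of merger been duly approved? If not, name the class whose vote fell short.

Approved — every class gave the required vote.

Class I: 3/5 of 1017720 = 610632; 610,632 required, 610,969 in favor — approved.
Class II: 3/4 of 921390 = 691042.50, rounded up to 691043; 691,043 required, 691,209 in favor — approved.
Class III: 2/3 of 1741645 = 1161096.67, rounded up to 1161097; 1,161,097 required, 1,161,532 in favor — approved.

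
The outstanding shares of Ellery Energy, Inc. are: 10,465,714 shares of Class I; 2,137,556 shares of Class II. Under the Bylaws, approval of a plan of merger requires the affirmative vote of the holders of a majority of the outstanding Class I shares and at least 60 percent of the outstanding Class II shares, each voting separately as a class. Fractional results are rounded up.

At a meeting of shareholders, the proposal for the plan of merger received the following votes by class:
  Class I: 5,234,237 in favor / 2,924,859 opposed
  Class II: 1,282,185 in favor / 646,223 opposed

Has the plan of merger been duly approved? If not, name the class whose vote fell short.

Not approved — the Class II shares did not give the required vote.

Class I: a majority of 10465714 is 5232858; 5,232,858 required, 5,234,237 in favor — approved.
Class II: 3/5 of 2137556 = 1282533.60, rounded up to 1282534; 1,282,534 required, 1,282,185 in favor — not approved.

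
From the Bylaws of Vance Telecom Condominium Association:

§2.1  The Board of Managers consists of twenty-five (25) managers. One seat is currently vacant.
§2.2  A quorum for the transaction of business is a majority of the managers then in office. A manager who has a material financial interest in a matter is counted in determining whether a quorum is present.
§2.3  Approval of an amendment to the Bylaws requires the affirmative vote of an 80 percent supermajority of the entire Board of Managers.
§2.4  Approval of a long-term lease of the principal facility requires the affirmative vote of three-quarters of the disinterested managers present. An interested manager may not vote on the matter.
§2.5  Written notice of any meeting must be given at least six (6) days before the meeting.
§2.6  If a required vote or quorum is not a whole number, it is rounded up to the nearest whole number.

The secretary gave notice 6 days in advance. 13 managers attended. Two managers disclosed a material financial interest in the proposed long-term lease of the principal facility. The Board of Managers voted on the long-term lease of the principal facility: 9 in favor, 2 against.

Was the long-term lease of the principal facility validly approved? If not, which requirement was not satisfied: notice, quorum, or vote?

Notice: 6 days given; 6 required (6 ≥ 6). Satisfied.
Quorum: 13 present (interested managers count toward quorum); quorum is 13. Satisfied.
Vote: the long-term lease of the principal facility requires three-fourths of the disinterested managers present (13 − 2 = 11). 3/4 of 11 = 8.25, rounded up to 9, so 9 affirmative votes are needed; 9 voted in favor. Satisfied.

Valid — all requirements satisfied.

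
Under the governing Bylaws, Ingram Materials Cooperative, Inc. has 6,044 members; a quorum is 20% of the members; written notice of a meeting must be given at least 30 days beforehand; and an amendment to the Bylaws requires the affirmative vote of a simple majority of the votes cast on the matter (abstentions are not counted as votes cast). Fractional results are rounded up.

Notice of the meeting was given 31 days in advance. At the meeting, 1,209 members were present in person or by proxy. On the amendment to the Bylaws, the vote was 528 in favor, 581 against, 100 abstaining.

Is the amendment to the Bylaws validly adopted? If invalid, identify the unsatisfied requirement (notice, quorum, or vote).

Notice: 31 days given; 30 required. Satisfied.
Quorum: 20% of 6,044 = 1,208.80, rounded up to 1,209; 1,209 present. Satisfied.
Vote: requires a majority of the votes cast (1,209 − 100 abstaining = 1,109); a majority of 1109 is 555, so 555 needed; 528 in favor. Not satisfied.

Invalid — vote requirement not satisfied.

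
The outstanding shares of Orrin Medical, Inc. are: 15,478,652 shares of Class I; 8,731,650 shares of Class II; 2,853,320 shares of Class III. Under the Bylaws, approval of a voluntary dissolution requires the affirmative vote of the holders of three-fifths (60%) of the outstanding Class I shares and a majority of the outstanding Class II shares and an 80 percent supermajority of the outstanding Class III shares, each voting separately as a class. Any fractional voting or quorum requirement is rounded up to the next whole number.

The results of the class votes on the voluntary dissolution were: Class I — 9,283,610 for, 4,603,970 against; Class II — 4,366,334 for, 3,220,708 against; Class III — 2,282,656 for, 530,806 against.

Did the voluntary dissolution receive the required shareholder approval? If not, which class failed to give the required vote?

Not approved — the Class I shares did not give the required vote.

Class I: 3/5 of 15478652 = 9287191.20, rounded up to 9287192; 9,287,192 required, 9,283,610 in favor — not approved.
Class II: a majority of 8731650 is 4365826; 4,365,826 required, 4,366,334 in favor — approved.
Class III: 4/5 of 2853320 = 2282656; 2,282,656 required, 2,282,656 in favor — approved.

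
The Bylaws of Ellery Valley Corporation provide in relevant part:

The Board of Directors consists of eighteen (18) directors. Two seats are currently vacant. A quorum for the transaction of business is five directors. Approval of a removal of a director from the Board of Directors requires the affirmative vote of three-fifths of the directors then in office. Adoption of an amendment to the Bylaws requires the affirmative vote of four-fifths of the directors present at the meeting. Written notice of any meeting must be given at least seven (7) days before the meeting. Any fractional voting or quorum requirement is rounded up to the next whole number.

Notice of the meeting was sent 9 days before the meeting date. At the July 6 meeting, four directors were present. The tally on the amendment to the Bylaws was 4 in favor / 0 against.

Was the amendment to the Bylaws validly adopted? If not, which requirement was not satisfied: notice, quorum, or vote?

Invalid — quorum requirement not satisfied.

Notice: 9 days given; 7 required (9 ≥ 7). Satisfied.
Quorum: 4 present; quorum is 5. Not satisfied.
Vote: the amendment to the Bylaws requires four-fifths of the directors present (4). 4/5 of 4 = 3.20, rounded up to 4, so 4 affirmative votes are needed; 4 voted in favor. Satisfied. (Moot — without a quorum no business can be validly transacted.)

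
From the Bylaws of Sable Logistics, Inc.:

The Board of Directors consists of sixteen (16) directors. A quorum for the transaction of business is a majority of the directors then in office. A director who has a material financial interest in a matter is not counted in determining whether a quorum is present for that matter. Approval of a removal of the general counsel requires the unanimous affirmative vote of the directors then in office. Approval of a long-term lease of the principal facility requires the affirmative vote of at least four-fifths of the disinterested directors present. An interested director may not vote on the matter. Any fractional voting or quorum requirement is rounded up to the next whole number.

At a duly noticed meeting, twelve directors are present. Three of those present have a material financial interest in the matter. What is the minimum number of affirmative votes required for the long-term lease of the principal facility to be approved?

The long-term lease of the principal facility requires four-fifths of the disinterested directors present (12 − 3 = 9).
4/5 of 9 = 7.20, rounded up to 8.

8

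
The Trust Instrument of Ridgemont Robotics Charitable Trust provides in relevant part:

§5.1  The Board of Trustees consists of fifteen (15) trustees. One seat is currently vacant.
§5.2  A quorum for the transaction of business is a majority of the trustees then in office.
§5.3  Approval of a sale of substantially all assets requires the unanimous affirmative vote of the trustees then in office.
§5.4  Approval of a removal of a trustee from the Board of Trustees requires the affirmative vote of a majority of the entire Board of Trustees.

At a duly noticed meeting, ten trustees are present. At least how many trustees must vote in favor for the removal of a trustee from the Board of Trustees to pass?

The removal of a trustee from the Board of Trustees requires a majority of the entire Board of Trustees (15).
A majority of 15 is 8.

8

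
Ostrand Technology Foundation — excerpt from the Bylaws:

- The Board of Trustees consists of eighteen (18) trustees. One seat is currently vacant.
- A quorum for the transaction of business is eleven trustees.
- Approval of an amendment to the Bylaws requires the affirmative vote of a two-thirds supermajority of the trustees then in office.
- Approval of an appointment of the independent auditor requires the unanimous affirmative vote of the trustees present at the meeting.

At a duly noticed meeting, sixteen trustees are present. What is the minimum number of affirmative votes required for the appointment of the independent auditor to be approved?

16

The appointment of the independent auditor requires the unanimous vote of the trustees present (16).
Unanimous means all 16.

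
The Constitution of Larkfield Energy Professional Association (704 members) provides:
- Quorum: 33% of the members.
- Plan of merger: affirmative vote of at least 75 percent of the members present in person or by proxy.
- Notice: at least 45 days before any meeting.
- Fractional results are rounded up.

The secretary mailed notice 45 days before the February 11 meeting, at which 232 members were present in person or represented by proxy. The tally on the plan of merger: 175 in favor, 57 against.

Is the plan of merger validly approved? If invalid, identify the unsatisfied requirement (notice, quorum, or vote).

Notice: 45 days given; 45 required. Satisfied.
Quorum: 33% of 704 = 232.32, rounded up to 233; 232 present. Not satisfied.
Vote: requires three-fourths of those present (232); 3/4 of 232 = 174, so 174 needed; 175 in favor. Satisfied.

Invalid — quorum requirement not satisfied.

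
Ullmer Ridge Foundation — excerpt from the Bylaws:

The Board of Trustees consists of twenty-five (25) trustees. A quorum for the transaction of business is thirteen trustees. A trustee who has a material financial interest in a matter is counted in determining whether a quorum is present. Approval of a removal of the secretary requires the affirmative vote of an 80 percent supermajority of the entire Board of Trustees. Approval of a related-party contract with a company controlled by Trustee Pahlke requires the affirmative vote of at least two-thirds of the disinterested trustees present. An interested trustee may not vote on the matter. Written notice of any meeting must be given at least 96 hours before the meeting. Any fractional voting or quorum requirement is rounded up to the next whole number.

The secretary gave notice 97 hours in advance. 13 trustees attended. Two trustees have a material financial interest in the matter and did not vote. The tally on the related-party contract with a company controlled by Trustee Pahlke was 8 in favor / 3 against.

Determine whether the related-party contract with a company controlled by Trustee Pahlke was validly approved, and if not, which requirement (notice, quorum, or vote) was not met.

Notice: 97 hours given; 96 required (97 ≥ 96). Satisfied.
Quorum: 13 present (interested trustees count toward quorum); quorum is 13. Satisfied.
Vote: the related-party contract with a company controlled by Trustee Pahlke requires two-thirds of the disinterested trustees present (13 − 2 = 11). 2/3 of 11 = 7.33, rounded up to 8, so 8 affirmative votes are needed; 8 voted in favor. Satisfied.

Valid — all requirements satisfied.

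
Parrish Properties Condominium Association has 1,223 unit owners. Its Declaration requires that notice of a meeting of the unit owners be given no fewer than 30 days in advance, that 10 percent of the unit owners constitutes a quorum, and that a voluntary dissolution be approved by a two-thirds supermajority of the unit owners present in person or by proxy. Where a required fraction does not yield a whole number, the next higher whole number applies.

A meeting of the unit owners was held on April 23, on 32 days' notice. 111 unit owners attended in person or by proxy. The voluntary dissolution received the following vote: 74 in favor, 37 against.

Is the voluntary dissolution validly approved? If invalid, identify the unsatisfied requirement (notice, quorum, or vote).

Invalid — quorum requirement not satisfied.

Notice: 32 days given; 30 required. Satisfied.
Quorum: 10% of 1,223 = 122.30, rounded up to 123; 111 present. Not satisfied.
Vote: requires two-thirds of those present (111); 2/3 of 111 = 74, so 74 needed; 74 in favor. Satisfied.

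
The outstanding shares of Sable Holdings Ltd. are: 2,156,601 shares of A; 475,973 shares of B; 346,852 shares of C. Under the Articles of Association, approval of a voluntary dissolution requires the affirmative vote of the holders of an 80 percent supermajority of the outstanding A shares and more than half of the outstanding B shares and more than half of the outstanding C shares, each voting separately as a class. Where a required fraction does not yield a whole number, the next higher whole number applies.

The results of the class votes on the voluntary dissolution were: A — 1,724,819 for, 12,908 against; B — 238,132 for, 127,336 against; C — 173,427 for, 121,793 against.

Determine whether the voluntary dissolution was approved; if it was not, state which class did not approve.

A: 4/5 of 2156601 = 1725280.80, rounded up to 1725281; 1,725,281 required, 1,724,819 in favor — not approved.
B: a majority of 475973 is 237987; 237,987 required, 238,132 in favor — approved.
C: a majority of 346852 is 173427; 173,427 required, 173,427 in favor — approved.

Not approved — the A shares did not give the required vote.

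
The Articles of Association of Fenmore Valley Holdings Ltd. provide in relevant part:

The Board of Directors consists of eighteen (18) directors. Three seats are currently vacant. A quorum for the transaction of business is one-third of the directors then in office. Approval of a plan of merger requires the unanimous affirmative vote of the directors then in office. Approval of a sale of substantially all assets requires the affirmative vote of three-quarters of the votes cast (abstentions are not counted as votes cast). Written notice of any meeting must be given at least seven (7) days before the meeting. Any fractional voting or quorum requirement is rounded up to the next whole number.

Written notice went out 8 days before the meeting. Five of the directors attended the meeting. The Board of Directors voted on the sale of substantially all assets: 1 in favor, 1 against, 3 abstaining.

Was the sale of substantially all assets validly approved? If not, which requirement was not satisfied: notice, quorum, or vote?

Invalid — vote requirement not satisfied.

Notice: 8 days given; 7 required (8 ≥ 7). Satisfied.
Quorum: 5 present; quorum is 5. Satisfied.
Vote: the sale of substantially all assets requires three-fourths of the votes cast (5 present − 3 abstaining = 2). 3/4 of 2 = 1.50, rounded up to 2, so 2 affirmative votes are needed; 1 voted in favor. Not satisfied.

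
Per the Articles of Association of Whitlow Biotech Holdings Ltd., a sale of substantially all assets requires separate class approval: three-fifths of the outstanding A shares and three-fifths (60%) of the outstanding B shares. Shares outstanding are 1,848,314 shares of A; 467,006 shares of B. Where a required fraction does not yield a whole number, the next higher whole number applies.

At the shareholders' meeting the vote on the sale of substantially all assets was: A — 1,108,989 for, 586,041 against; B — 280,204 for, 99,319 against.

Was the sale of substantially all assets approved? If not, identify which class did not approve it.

Approved — every class gave the required vote.

A: 3/5 of 1848314 = 1108988.40, rounded up to 1108989; 1,108,989 required, 1,108,989 in favor — approved.
B: 3/5 of 467006 = 280203.60, rounded up to 280204; 280,204 required, 280,204 in favor — approved.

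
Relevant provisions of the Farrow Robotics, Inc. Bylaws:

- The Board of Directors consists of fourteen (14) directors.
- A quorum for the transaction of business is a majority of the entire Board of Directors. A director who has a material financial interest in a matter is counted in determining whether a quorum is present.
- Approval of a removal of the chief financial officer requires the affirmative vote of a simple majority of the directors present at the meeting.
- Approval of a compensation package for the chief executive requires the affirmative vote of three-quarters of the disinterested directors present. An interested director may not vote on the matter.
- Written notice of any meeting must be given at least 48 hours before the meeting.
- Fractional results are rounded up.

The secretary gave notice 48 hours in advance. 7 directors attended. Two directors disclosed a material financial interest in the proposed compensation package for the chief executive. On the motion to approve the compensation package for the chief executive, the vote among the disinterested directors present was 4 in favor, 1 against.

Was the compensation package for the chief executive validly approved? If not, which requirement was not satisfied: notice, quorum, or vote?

Notice: 48 hours given; 48 required (48 ≥ 48). Satisfied.
Quorum: 7 present (interested directors count toward quorum); quorum is 8. Not satisfied.
Vote: the compensation package for the chief executive requires three-fourths of the disinterested directors present (7 − 2 = 5). 3/4 of 5 = 3.75, rounded up to 4, so 4 affirmative votes are needed; 4 voted in favor. Satisfied. (Moot — without a quorum no business can be validly transacted.)

Invalid — quorum requirement not satisfied.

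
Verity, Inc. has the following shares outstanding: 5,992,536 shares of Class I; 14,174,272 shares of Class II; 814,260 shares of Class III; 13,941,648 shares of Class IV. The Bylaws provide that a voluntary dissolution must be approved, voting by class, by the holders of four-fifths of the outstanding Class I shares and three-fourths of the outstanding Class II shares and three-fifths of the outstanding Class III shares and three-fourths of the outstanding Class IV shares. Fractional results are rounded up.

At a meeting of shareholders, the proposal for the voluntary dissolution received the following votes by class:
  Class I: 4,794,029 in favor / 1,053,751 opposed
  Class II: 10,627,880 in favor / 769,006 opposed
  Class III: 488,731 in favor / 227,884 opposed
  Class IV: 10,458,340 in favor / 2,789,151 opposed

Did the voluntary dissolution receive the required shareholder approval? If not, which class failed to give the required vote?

Class I: 4/5 of 5992536 = 4794028.80, rounded up to 4794029; 4,794,029 required, 4,794,029 in favor — approved.
Class II: 3/4 of 14174272 = 10630704; 10,630,704 required, 10,627,880 in favor — not approved.
Class III: 3/5 of 814260 = 488556; 488,556 required, 488,731 in favor — approved.
Class IV: 3/4 of 13941648 = 10456236; 10,456,236 required, 10,458,340 in favor — approved.

Not approved — the Class II shares did not give the required vote.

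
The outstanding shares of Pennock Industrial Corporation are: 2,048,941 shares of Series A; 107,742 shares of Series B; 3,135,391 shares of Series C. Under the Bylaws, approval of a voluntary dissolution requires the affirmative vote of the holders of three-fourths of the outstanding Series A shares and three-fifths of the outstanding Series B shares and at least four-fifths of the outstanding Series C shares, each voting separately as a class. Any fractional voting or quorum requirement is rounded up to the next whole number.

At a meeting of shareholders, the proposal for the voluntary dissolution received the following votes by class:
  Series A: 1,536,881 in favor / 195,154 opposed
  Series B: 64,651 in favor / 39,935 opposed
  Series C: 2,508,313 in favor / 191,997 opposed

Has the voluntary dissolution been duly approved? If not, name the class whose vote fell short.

Approved — every class gave the required vote.

Series A: 3/4 of 2048941 = 1536705.75, rounded up to 1536706; 1,536,706 required, 1,536,881 in favor — approved.
Series B: 3/5 of 107742 = 64645.20, rounded up to 64646; 64,646 required, 64,651 in favor — approved.
Series C: 4/5 of 3135391 = 2508312.80, rounded up to 2508313; 2,508,313 required, 2,508,313 in favor — approved.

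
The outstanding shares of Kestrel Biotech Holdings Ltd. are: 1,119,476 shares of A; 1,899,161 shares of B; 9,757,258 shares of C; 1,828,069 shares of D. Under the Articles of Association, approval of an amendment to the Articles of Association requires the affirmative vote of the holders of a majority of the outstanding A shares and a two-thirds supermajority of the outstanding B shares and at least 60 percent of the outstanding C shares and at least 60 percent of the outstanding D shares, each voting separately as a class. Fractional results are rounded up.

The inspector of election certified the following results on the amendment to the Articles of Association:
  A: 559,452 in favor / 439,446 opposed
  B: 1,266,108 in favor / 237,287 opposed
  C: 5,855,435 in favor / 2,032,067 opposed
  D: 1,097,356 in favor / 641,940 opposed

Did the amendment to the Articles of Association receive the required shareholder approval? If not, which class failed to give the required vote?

A: a majority of 1119476 is 559739; 559,739 required, 559,452 in favor — not approved.
B: 2/3 of 1899161 = 1266107.33, rounded up to 1266108; 1,266,108 required, 1,266,108 in favor — approved.
C: 3/5 of 9757258 = 5854354.80, rounded up to 5854355; 5,854,355 required, 5,855,435 in favor — approved.
D: 3/5 of 1828069 = 1096841.40, rounded up to 1096842; 1,096,842 required, 1,097,356 in favor — approved.

Not approved — the A shares did not give the required vote.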